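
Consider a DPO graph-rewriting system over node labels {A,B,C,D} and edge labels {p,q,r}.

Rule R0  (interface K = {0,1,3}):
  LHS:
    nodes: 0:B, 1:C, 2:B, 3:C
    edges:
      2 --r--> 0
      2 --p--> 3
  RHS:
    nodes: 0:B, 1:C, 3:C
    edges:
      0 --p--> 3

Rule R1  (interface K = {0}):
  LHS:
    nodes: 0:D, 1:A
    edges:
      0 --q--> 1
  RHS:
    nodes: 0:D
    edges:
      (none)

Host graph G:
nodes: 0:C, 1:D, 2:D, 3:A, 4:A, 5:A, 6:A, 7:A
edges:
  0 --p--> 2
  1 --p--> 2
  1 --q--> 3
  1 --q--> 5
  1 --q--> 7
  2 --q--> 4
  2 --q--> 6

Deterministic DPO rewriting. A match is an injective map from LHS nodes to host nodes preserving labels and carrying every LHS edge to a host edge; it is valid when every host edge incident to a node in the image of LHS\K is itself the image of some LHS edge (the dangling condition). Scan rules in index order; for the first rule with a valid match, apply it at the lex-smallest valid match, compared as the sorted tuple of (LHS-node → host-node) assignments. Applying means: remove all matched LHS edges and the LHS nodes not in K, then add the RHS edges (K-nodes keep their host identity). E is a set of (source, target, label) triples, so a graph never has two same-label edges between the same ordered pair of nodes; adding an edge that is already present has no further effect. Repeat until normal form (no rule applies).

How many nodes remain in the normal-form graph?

initial: |V|=8 |E|=7  E = 0-p->2 1-p->2 1-q->3 1-q->5 1-q->7 2-q->4 2-q->6
step 1: apply R1 at {0↦1, 1↦3}  → |V|=7 |E|=6  E = 0-p->2 1-p->2 1-q->5 1-q->7 2-q->4 2-q->6
step 2: apply R1 at {0↦1, 1↦5}  → |V|=6 |E|=5  E = 0-p->2 1-p->2 1-q->7 2-q->4 2-q->6
step 3: apply R1 at {0↦1, 1↦7}  → |V|=5 |E|=4  E = 0-p->2 1-p->2 2-q->4 2-q->6
step 4: apply R1 at {0↦2, 1↦4}  → |V|=4 |E|=3  E = 0-p->2 1-p->2 2-q->6
step 5: apply R1 at {0↦2, 1↦6}  → |V|=3 |E|=2  E = 0-p->2 1-p->2
final graph: no rule applies after step 5
NF nodes: {0:C, 1:D, 2:D}

Answer: 3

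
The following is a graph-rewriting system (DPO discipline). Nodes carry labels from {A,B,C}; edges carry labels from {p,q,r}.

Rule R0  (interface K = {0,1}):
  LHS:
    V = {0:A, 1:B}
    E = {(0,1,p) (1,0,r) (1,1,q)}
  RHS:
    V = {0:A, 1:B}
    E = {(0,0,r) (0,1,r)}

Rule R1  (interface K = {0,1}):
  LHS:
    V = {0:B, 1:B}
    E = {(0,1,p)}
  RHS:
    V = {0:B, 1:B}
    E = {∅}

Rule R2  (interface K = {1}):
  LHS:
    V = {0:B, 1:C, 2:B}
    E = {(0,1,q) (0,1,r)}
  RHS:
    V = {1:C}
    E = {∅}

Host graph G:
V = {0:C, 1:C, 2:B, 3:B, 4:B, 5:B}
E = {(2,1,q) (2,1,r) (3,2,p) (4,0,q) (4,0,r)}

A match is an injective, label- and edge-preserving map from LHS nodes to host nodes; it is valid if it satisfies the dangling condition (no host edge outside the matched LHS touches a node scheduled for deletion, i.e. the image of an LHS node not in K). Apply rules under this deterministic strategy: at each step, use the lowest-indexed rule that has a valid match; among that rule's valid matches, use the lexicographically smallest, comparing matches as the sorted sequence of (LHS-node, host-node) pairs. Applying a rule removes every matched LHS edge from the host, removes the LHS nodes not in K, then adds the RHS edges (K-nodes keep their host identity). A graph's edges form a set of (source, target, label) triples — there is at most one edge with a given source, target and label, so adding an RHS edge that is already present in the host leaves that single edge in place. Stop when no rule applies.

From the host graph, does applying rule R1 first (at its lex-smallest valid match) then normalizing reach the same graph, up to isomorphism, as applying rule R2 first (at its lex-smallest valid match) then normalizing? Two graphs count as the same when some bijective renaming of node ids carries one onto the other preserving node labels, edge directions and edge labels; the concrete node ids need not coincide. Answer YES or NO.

Answer: YES

Rewrite trace:
branch R1-first: apply at {0↦3, 1↦2} → |E|=4, then 2 more step(s) → NF |V|=2 |E|=0 V={0:C, 1:C} E=∅
branch R2-first: apply at {0↦4, 1↦0, 2↦5} → |E|=3, then 2 more step(s) → NF |V|=2 |E|=0 V={0:C, 1:C} E=∅
graphs isomorphic (equal up to label-preserving node renaming)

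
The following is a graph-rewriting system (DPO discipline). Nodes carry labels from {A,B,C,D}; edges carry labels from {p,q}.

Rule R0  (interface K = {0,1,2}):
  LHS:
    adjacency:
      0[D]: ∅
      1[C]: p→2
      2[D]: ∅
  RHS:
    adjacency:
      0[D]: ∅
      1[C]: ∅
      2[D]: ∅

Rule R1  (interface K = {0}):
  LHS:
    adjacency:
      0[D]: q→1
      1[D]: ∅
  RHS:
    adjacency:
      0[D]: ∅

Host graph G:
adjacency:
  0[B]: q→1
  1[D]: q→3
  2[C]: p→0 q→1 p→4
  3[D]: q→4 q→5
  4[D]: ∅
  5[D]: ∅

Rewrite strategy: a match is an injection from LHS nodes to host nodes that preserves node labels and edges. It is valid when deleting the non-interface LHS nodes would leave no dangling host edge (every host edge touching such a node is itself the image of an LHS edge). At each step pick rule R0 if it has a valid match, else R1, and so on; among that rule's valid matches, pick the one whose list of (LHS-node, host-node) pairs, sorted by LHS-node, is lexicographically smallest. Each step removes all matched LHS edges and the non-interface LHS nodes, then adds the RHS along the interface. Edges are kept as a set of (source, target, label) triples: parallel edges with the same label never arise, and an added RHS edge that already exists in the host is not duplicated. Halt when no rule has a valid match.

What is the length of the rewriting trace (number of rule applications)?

[0] host  ⇒  6 nodes, 7 edges  {0-q->1 1-q->3 2-p->0 2-q->1 2-p->4 3-q->4 3-q->5}
[1] R0 @ {0↦1, 1↦2, 2↦4}  ⇒  6 nodes, 6 edges  {0-q->1 1-q->3 2-p->0 2-q->1 3-q->4 3-q->5}
[2] R1 @ {0↦3, 1↦4}  ⇒  5 nodes, 5 edges  {0-q->1 1-q->3 2-p->0 2-q->1 3-q->5}
[3] R1 @ {0↦3, 1↦5}  ⇒  4 nodes, 4 edges  {0-q->1 1-q->3 2-p->0 2-q->1}
[4] R1 @ {0↦1, 1↦3}  ⇒  3 nodes, 3 edges  {0-q->1 2-p->0 2-q->1}
halt: no rule applies after step 4

Answer: 4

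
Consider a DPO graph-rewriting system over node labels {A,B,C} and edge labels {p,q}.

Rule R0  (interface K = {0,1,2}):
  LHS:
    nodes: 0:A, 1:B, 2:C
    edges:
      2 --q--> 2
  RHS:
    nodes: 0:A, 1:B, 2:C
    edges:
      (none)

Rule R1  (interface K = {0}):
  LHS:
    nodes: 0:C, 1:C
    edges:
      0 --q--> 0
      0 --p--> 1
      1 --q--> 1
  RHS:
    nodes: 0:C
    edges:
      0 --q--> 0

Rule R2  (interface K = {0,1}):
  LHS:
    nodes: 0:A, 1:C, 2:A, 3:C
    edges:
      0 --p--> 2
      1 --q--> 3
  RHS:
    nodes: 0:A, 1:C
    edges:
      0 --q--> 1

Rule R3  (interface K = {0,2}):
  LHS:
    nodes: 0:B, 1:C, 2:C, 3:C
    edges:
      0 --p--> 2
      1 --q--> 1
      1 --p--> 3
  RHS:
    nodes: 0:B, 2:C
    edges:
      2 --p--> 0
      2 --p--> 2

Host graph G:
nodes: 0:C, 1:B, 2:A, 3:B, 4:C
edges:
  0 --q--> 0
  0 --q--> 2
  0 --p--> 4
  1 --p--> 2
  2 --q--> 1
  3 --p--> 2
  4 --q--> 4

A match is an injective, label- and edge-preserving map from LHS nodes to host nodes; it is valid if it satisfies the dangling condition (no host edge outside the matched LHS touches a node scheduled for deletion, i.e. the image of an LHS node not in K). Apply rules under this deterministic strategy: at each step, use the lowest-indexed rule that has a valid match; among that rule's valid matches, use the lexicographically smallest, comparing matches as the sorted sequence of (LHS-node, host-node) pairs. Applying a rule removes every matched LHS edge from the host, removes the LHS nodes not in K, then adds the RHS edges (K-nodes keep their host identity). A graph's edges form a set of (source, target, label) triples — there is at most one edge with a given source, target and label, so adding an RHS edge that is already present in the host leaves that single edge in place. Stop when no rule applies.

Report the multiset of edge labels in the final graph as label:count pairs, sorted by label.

Answer: p:3 q:2

Derivation:
start.  V:5 E:7  edges: 0-q->0 0-q->2 0-p->4 1-p->2 2-q->1 3-p->2 4-q->4
1. fire R0 via {0↦2, 1↦1, 2↦0}  →  V:5 E:6  edges: 0-q->2 0-p->4 1-p->2 2-q->1 3-p->2 4-q->4
2. fire R0 via {0↦2, 1↦1, 2↦4}  →  V:5 E:5  edges: 0-q->2 0-p->4 1-p->2 2-q->1 3-p->2
normal form: no rule applies after step 2
NF edges: [(0, 2, 'q'), (0, 4, 'p'), (1, 2, 'p'), (2, 1, 'q'), (3, 2, 'p')]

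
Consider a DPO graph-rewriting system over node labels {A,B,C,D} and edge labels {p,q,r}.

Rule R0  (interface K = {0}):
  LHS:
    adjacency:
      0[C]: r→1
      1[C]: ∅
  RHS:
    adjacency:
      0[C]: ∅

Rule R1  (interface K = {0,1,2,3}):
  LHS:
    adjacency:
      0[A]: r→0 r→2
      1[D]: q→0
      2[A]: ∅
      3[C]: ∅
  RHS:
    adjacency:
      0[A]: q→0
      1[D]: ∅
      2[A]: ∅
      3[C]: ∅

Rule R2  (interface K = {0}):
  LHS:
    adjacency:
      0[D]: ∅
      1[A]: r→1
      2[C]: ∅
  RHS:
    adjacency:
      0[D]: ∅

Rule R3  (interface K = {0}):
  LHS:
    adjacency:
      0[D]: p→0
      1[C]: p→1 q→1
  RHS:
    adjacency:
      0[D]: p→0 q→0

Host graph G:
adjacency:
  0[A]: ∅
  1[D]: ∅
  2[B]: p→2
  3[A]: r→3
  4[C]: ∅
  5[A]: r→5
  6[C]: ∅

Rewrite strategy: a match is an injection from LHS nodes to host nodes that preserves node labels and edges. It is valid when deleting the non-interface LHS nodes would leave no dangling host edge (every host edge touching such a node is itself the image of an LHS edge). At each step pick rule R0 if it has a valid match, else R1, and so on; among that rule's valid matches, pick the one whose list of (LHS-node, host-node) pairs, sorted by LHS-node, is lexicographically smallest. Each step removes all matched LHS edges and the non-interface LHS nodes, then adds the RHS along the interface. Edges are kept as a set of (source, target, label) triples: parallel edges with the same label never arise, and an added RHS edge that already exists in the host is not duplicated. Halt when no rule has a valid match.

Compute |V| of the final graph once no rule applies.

[0] host  ⇒  7 nodes, 3 edges  {2-p->2 3-r->3 5-r->5}
[1] R2 @ {0↦1, 1↦3, 2↦4}  ⇒  5 nodes, 2 edges  {2-p->2 5-r->5}
[2] R2 @ {0↦1, 1↦5, 2↦6}  ⇒  3 nodes, 1 edges  {2-p->2}
halt: no rule applies after step 2
NF nodes: {0:A, 1:D, 2:B}

Answer: 3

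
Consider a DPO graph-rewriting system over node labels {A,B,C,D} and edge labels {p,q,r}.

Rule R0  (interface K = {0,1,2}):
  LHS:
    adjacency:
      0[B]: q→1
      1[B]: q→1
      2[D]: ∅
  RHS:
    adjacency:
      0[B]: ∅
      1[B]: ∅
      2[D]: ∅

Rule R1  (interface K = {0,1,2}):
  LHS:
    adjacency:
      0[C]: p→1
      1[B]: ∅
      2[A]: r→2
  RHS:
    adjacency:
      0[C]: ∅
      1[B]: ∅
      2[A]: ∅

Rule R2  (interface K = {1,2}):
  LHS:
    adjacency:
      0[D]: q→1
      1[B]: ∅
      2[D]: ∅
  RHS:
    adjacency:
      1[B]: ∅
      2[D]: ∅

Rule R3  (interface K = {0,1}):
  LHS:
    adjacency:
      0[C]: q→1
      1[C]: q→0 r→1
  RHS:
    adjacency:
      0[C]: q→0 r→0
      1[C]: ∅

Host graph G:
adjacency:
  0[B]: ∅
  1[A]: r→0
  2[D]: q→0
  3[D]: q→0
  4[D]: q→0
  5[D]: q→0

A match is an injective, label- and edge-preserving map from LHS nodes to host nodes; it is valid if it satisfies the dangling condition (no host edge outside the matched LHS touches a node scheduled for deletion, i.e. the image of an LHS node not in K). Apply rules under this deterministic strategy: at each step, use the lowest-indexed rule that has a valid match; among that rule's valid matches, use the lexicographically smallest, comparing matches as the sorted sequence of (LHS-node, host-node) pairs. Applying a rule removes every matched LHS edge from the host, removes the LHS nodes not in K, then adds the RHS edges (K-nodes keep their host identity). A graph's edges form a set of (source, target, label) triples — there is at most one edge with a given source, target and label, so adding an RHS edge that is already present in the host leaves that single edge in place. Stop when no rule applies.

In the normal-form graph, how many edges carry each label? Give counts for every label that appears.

Answer: q:1 r:1

Rewrite trace:
[0] host  ⇒  6 nodes, 5 edges  {1-r->0 2-q->0 3-q->0 4-q->0 5-q->0}
[1] R2 @ {0↦2, 1↦0, 2↦3}  ⇒  5 nodes, 4 edges  {1-r->0 3-q->0 4-q->0 5-q->0}
[2] R2 @ {0↦3, 1↦0, 2↦4}  ⇒  4 nodes, 3 edges  {1-r->0 4-q->0 5-q->0}
[3] R2 @ {0↦4, 1↦0, 2↦5}  ⇒  3 nodes, 2 edges  {1-r->0 5-q->0}
final graph: no rule applies after step 3
NF edges: [(1, 0, 'r'), (5, 0, 'q')]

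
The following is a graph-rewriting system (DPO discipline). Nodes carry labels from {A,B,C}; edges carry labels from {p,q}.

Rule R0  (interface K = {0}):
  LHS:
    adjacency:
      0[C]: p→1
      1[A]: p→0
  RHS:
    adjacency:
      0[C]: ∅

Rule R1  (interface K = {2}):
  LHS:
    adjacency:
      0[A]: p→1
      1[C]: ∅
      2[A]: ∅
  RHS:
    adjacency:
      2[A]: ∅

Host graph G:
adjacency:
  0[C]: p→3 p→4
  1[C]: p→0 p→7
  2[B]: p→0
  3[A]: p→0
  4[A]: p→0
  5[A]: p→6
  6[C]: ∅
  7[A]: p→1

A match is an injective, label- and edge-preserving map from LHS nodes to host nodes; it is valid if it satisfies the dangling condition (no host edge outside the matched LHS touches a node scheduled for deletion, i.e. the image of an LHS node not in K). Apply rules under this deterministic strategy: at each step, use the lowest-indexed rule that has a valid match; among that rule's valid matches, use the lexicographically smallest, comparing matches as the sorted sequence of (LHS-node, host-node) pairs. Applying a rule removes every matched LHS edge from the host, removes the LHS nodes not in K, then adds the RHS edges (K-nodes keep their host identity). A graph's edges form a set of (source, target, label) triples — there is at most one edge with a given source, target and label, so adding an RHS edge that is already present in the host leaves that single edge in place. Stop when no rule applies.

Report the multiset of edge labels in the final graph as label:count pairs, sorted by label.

initial: |V|=8 |E|=9  E = 0-p->3 0-p->4 1-p->0 1-p->7 2-p->0 3-p->0 4-p->0 5-p->6 7-p->1
step 1: apply R0 at {0↦0, 1↦3}  → |V|=7 |E|=7  E = 0-p->4 1-p->0 1-p->7 2-p->0 4-p->0 5-p->6 7-p->1
step 2: apply R0 at {0↦0, 1↦4}  → |V|=6 |E|=5  E = 1-p->0 1-p->7 2-p->0 5-p->6 7-p->1
step 3: apply R0 at {0↦1, 1↦7}  → |V|=5 |E|=3  E = 1-p->0 2-p->0 5-p->6
halt: no rule applies after step 3
NF edges: [(1, 0, 'p'), (2, 0, 'p'), (5, 6, 'p')]

Answer: p:3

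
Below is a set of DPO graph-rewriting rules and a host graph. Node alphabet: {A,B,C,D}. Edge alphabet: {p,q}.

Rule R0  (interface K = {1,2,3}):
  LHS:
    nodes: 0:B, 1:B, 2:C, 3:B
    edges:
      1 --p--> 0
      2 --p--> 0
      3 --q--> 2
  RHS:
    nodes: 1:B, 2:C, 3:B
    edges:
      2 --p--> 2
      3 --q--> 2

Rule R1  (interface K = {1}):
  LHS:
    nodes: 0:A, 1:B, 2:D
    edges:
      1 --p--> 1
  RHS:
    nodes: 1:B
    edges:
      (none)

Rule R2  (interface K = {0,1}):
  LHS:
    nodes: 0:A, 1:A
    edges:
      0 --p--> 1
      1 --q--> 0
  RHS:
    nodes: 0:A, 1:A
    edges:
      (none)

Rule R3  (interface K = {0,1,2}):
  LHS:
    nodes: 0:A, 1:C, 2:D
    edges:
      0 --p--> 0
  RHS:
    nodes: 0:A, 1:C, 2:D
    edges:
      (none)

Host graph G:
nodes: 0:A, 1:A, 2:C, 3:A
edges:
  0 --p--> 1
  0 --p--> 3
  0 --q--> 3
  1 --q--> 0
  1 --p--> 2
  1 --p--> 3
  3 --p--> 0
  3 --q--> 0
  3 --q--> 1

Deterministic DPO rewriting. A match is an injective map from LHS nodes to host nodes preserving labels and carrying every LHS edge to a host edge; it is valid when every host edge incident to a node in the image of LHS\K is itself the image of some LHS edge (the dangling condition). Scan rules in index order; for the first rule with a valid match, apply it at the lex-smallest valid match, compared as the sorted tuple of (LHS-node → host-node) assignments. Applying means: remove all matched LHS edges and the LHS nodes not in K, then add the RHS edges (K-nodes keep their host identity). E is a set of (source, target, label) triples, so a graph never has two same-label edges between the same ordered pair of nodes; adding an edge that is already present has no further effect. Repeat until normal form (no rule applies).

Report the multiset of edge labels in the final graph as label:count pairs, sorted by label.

start.  V:4 E:9  edges: 0-p->1 0-p->3 0-q->3 1-q->0 1-p->2 1-p->3 3-p->0 3-q->0 3-q->1
1. fire R2 via {0↦0, 1↦1}  →  V:4 E:7  edges: 0-p->3 0-q->3 1-p->2 1-p->3 3-p->0 3-q->0 3-q->1
2. fire R2 via {0↦0, 1↦3}  →  V:4 E:5  edges: 0-q->3 1-p->2 1-p->3 3-p->0 3-q->1
3. fire R2 via {0↦1, 1↦3}  →  V:4 E:3  edges: 0-q->3 1-p->2 3-p->0
4. fire R2 via {0↦3, 1↦0}  →  V:4 E:1  edges: 1-p->2
final graph: no rule applies after step 4
NF edges: [(1, 2, 'p')]

Answer: p:1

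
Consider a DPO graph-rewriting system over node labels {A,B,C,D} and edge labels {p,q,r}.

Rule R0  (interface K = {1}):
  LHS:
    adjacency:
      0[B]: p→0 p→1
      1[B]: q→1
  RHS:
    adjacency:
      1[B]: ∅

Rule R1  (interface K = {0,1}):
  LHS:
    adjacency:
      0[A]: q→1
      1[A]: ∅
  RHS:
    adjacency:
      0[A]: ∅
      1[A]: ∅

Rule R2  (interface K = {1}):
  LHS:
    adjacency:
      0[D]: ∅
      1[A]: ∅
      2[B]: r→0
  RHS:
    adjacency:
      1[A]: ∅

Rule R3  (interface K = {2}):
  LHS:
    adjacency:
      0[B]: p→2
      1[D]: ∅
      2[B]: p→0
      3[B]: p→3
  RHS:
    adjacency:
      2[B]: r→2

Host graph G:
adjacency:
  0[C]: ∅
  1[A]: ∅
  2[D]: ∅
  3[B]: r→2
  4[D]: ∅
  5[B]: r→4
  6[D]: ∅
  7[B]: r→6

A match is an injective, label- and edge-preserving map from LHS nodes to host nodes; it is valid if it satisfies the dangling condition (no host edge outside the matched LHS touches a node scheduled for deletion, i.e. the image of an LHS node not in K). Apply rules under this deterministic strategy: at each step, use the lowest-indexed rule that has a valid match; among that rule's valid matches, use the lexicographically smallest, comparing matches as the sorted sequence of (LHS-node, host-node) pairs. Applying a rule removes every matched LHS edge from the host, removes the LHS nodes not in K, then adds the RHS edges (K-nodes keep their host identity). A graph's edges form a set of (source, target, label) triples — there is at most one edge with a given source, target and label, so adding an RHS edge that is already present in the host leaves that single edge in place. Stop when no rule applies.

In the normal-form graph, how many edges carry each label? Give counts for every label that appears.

[0] host  ⇒  8 nodes, 3 edges  {3-r->2 5-r->4 7-r->6}
[1] R2 @ {0↦2, 1↦1, 2↦3}  ⇒  6 nodes, 2 edges  {5-r->4 7-r->6}
[2] R2 @ {0↦4, 1↦1, 2↦5}  ⇒  4 nodes, 1 edges  {7-r->6}
[3] R2 @ {0↦6, 1↦1, 2↦7}  ⇒  2 nodes, 0 edges  {∅}
halt: no rule applies after step 3
NF edges: []

Answer: (no edges)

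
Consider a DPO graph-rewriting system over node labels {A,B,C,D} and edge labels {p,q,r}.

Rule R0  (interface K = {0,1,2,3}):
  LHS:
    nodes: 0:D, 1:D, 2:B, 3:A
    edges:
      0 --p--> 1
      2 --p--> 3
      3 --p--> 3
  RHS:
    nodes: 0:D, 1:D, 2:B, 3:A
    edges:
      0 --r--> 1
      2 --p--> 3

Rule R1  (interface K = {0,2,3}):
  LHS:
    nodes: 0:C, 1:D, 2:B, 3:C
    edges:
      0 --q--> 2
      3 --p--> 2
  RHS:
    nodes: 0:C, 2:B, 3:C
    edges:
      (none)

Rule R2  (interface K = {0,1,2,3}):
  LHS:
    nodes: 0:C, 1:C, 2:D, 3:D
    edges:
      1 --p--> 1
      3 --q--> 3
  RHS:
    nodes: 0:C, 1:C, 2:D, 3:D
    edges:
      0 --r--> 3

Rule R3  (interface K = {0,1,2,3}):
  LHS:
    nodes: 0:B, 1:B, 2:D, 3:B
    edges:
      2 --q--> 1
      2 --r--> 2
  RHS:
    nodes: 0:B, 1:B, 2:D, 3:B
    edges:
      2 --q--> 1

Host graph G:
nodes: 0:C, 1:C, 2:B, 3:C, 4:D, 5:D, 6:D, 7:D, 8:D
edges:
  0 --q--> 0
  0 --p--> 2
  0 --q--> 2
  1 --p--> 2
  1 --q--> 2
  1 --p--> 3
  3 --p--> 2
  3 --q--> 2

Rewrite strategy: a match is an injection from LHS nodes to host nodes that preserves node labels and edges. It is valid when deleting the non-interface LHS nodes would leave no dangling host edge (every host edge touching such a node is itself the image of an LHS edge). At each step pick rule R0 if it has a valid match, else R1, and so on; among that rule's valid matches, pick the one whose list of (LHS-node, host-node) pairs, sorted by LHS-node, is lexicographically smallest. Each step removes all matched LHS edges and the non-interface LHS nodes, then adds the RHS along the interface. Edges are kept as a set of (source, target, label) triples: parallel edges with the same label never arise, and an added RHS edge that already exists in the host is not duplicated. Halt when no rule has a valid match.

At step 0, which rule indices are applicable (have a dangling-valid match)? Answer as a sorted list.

R0: no valid match — LHS pattern not found
R1: 30 valid matches — {0↦0, 1↦4, 2↦2, 3↦1}, {0↦0, 1↦4, 2↦2, 3↦3}, {0↦0, 1↦5, 2↦2, 3↦1} (+27 more)
R2: no valid match — LHS pattern not found
R3: no valid match — LHS pattern not found

Answer: [R1]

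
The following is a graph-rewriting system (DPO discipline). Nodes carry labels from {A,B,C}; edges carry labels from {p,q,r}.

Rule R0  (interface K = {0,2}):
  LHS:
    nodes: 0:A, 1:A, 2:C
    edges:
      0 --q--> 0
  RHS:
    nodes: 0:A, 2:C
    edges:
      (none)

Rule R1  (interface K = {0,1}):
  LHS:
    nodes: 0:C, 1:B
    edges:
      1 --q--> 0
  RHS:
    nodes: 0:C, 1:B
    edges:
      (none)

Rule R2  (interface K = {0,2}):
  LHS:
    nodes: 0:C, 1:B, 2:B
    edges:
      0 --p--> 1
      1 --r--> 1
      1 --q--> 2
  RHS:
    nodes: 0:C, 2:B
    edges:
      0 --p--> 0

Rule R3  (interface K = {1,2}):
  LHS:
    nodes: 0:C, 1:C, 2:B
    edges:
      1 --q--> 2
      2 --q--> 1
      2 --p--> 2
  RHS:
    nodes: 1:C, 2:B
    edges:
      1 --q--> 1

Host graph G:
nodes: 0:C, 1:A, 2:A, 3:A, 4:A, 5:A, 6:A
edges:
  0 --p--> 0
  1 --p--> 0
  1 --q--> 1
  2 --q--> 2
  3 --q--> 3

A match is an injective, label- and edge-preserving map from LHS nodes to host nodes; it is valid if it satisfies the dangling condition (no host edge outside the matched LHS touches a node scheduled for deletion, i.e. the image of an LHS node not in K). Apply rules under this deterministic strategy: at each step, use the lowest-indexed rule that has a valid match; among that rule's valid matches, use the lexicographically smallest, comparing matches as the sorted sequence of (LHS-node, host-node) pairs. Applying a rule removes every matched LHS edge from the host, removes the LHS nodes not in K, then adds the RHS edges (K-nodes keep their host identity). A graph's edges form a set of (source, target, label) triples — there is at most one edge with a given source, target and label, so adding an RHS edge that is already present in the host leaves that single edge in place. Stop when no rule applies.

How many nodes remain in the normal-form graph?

Answer: 4

Derivation:
[0] host  ⇒  7 nodes, 5 edges  {0-p->0 1-p->0 1-q->1 2-q->2 3-q->3}
[1] R0 @ {0↦1, 1↦4, 2↦0}  ⇒  6 nodes, 4 edges  {0-p->0 1-p->0 2-q->2 3-q->3}
[2] R0 @ {0↦2, 1↦5, 2↦0}  ⇒  5 nodes, 3 edges  {0-p->0 1-p->0 3-q->3}
[3] R0 @ {0↦3, 1↦2, 2↦0}  ⇒  4 nodes, 2 edges  {0-p->0 1-p->0}
normal form: no rule applies after step 3
NF nodes: {0:C, 1:A, 3:A, 6:A}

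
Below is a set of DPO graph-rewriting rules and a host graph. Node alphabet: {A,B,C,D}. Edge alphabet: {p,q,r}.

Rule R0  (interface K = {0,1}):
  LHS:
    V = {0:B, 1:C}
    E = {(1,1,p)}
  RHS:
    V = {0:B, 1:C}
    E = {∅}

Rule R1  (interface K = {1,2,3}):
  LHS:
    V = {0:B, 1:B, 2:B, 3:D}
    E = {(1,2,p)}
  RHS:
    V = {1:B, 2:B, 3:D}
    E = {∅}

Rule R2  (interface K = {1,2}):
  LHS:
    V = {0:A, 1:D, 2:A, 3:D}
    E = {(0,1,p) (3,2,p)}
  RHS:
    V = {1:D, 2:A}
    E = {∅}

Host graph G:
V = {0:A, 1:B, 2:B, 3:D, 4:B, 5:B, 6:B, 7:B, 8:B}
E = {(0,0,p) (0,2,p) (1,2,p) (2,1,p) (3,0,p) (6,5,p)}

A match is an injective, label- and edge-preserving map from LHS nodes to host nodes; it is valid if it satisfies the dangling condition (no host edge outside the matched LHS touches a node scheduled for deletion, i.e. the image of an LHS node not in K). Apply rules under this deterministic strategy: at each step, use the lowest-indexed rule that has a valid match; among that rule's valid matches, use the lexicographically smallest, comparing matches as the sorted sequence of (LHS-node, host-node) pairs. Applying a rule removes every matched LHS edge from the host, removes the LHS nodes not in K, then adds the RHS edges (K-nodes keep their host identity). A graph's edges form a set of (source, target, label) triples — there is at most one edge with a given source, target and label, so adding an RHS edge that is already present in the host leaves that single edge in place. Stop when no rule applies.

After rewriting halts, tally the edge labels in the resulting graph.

initial: |V|=9 |E|=6  E = 0-p->0 0-p->2 1-p->2 2-p->1 3-p->0 6-p->5
step 1: apply R1 at {0↦4, 1↦1, 2↦2, 3↦3}  → |V|=8 |E|=5  E = 0-p->0 0-p->2 2-p->1 3-p->0 6-p->5
step 2: apply R1 at {0↦7, 1↦2, 2↦1, 3↦3}  → |V|=7 |E|=4  E = 0-p->0 0-p->2 3-p->0 6-p->5
step 3: apply R1 at {0↦1, 1↦6, 2↦5, 3↦3}  → |V|=6 |E|=3  E = 0-p->0 0-p->2 3-p->0
normal form: no rule applies after step 3
NF edges: [(0, 0, 'p'), (0, 2, 'p'), (3, 0, 'p')]

Answer: p:3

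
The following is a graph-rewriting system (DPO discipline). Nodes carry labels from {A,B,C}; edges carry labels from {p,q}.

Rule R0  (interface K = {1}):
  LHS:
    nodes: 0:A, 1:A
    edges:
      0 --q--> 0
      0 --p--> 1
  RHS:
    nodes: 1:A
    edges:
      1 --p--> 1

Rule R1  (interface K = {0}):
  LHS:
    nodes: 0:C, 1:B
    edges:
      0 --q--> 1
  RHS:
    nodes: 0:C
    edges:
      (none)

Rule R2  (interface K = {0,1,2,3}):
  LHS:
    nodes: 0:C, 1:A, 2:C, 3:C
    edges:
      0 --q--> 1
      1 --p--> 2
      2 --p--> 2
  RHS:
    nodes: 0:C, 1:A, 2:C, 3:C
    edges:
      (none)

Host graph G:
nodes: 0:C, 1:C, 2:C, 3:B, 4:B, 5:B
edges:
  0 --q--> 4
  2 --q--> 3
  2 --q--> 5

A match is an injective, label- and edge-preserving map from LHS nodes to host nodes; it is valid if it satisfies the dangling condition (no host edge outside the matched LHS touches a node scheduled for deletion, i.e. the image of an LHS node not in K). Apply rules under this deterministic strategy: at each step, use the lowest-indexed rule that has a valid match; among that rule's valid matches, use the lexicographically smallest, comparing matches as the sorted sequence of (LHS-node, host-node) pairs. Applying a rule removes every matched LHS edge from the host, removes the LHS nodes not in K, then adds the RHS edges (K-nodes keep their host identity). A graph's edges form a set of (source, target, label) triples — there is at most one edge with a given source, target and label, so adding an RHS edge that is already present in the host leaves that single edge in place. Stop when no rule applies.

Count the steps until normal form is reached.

Answer: 3

Steps:
start.  V:6 E:3  edges: 0-q->4 2-q->3 2-q->5
1. fire R1 via {0↦0, 1↦4}  →  V:5 E:2  edges: 2-q->3 2-q->5
2. fire R1 via {0↦2, 1↦3}  →  V:4 E:1  edges: 2-q->5
3. fire R1 via {0↦2, 1↦5}  →  V:3 E:0  edges: ∅
final graph: no rule applies after step 3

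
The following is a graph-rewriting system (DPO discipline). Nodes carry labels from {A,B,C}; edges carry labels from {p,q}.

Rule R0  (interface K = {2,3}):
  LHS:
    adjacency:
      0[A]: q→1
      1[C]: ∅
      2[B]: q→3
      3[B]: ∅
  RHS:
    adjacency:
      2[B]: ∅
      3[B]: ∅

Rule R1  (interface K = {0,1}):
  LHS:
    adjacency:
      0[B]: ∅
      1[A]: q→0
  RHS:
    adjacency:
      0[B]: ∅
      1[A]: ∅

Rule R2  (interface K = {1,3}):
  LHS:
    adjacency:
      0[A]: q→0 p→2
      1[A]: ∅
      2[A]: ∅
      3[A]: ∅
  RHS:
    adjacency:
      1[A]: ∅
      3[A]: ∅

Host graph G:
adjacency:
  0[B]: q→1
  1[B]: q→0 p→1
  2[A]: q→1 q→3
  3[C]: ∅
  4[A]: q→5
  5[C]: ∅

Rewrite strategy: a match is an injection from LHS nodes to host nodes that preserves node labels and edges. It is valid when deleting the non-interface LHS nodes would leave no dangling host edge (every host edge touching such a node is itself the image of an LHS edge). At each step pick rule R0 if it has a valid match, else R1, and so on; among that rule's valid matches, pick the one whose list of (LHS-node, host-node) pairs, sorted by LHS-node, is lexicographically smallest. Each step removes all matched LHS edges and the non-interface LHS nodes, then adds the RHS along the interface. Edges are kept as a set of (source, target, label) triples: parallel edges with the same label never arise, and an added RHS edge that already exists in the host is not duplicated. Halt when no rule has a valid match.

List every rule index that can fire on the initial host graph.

Answer: [R0,R1]

Derivation:
R0: 2 valid matches — {0↦4, 1↦5, 2↦0, 3↦1}, {0↦4, 1↦5, 2↦1, 3↦0}
R1: 1 valid match — {0↦1, 1↦2}
R2: no valid match — LHS pattern not found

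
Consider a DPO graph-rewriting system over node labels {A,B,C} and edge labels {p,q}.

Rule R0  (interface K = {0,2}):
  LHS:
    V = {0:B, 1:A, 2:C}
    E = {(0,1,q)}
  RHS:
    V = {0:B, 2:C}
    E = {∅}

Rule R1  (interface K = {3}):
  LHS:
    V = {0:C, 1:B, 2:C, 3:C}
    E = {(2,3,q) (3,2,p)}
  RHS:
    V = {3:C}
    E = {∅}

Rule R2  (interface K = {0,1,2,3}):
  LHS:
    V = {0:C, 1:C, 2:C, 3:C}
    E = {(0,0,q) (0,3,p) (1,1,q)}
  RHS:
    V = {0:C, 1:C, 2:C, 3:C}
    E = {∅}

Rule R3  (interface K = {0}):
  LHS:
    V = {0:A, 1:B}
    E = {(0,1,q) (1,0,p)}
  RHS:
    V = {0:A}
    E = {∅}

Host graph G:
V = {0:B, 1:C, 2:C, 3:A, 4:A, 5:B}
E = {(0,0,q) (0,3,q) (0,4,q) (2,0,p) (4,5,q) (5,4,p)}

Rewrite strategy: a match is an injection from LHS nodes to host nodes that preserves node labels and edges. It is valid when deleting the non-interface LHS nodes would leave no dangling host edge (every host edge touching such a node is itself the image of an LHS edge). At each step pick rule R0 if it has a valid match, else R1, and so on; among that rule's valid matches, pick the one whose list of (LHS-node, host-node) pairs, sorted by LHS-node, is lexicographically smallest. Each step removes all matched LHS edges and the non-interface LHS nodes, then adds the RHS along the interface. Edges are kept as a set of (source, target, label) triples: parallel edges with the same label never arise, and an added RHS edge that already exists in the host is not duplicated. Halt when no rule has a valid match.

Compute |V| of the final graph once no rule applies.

start.  V:6 E:6  edges: 0-q->0 0-q->3 0-q->4 2-p->0 4-q->5 5-p->4
1. fire R0 via {0↦0, 1↦3, 2↦1}  →  V:5 E:5  edges: 0-q->0 0-q->4 2-p->0 4-q->5 5-p->4
2. fire R3 via {0↦4, 1↦5}  →  V:4 E:3  edges: 0-q->0 0-q->4 2-p->0
3. fire R0 via {0↦0, 1↦4, 2↦1}  →  V:3 E:2  edges: 0-q->0 2-p->0
final graph: no rule applies after step 3
NF nodes: {0:B, 1:C, 2:C}

Answer: 3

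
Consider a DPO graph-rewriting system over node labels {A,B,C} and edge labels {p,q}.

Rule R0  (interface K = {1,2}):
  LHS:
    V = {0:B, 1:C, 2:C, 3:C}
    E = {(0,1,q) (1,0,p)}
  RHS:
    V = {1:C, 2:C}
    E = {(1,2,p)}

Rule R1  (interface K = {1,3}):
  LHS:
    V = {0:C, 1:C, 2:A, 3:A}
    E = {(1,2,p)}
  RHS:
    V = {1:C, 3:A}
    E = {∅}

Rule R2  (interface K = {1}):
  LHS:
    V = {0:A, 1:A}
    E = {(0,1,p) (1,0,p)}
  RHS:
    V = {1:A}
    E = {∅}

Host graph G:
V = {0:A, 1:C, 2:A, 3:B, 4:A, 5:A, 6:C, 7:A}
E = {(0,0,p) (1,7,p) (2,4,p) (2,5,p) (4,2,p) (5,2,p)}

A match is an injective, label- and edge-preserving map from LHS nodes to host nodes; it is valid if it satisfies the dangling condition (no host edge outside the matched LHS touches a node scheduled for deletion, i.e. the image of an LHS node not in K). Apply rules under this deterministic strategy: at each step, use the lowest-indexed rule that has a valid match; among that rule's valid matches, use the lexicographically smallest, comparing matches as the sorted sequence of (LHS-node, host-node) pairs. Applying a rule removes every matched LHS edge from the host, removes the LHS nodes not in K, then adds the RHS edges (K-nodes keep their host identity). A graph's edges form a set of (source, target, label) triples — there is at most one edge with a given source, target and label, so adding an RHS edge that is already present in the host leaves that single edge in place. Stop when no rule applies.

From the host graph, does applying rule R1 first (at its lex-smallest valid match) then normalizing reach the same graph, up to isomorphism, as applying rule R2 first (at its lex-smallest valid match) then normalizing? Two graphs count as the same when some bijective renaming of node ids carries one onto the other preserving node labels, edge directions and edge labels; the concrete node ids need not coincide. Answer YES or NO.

Answer: YES

Derivation:
branch R1-first: apply at {0↦6, 1↦1, 2↦7, 3↦0} → |E|=5, then 2 more step(s) → NF |V|=4 |E|=1 V={0:A, 1:C, 3:B, 5:A} E=0-p->0
branch R2-first: apply at {0↦4, 1↦2} → |E|=4, then 2 more step(s) → NF |V|=4 |E|=1 V={0:A, 1:C, 3:B, 5:A} E=0-p->0
graphs isomorphic (equal up to label-preserving node renaming)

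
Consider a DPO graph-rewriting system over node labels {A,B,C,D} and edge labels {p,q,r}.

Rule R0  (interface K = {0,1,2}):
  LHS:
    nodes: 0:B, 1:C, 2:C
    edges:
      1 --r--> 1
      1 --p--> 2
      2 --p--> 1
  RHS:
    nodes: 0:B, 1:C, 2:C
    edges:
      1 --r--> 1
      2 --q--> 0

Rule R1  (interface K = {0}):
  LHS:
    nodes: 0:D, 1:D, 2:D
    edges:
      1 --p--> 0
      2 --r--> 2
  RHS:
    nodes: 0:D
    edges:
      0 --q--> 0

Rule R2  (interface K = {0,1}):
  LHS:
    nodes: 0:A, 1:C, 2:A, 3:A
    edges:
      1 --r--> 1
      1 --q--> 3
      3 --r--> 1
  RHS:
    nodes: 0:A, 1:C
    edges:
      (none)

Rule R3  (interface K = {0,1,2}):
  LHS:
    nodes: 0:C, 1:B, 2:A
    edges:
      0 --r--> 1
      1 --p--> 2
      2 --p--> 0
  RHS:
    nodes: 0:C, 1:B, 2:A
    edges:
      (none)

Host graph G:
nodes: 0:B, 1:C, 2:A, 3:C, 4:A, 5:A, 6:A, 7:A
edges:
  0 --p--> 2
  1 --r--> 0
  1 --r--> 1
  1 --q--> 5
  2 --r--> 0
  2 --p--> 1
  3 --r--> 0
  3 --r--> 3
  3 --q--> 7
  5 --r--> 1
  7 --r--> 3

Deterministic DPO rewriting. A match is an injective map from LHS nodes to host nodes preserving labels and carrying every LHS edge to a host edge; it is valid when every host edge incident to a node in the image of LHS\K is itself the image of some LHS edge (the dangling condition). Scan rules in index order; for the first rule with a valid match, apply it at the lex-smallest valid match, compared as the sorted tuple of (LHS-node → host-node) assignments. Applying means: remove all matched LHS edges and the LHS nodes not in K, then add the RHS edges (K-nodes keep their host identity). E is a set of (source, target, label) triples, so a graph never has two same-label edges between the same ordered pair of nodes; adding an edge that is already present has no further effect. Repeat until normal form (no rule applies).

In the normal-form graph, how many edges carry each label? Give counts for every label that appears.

initial: |V|=8 |E|=11  E = 0-p->2 1-r->0 1-r->1 1-q->5 2-r->0 2-p->1 3-r->0 3-r->3 3-q->7 5-r->1 7-r->3
step 1: apply R2 at {0↦2, 1↦1, 2↦4, 3↦5}  → |V|=6 |E|=8  E = 0-p->2 1-r->0 2-r->0 2-p->1 3-r->0 3-r->3 3-q->7 7-r->3
step 2: apply R2 at {0↦2, 1↦3, 2↦6, 3↦7}  → |V|=4 |E|=5  E = 0-p->2 1-r->0 2-r->0 2-p->1 3-r->0
step 3: apply R3 at {0↦1, 1↦0, 2↦2}  → |V|=4 |E|=2  E = 2-r->0 3-r->0
normal form: no rule applies after step 3
NF edges: [(2, 0, 'r'), (3, 0, 'r')]

Answer: r:2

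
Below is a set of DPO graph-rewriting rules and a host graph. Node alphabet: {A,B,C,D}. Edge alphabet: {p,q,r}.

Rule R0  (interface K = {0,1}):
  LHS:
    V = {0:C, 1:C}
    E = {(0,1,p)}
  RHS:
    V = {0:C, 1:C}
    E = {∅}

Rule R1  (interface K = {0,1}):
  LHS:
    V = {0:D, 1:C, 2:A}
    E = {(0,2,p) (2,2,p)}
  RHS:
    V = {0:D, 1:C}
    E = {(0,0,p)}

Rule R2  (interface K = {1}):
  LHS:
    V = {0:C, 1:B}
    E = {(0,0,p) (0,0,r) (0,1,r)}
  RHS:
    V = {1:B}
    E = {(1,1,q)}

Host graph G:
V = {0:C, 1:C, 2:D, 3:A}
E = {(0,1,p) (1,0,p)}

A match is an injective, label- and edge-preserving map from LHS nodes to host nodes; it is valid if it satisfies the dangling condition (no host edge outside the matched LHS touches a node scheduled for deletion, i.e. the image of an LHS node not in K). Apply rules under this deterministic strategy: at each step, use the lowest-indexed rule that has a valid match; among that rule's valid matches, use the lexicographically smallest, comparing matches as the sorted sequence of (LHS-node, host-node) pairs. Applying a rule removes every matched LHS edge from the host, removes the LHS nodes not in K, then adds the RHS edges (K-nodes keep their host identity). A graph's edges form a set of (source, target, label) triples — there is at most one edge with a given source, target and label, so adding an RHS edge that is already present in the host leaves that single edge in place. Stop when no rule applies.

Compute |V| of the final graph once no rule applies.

Answer: 4

Steps:
start.  V:4 E:2  edges: 0-p->1 1-p->0
1. fire R0 via {0↦0, 1↦1}  →  V:4 E:1  edges: 1-p->0
2. fire R0 via {0↦1, 1↦0}  →  V:4 E:0  edges: ∅
halt: no rule applies after step 2
NF nodes: {0:C, 1:C, 2:D, 3:A}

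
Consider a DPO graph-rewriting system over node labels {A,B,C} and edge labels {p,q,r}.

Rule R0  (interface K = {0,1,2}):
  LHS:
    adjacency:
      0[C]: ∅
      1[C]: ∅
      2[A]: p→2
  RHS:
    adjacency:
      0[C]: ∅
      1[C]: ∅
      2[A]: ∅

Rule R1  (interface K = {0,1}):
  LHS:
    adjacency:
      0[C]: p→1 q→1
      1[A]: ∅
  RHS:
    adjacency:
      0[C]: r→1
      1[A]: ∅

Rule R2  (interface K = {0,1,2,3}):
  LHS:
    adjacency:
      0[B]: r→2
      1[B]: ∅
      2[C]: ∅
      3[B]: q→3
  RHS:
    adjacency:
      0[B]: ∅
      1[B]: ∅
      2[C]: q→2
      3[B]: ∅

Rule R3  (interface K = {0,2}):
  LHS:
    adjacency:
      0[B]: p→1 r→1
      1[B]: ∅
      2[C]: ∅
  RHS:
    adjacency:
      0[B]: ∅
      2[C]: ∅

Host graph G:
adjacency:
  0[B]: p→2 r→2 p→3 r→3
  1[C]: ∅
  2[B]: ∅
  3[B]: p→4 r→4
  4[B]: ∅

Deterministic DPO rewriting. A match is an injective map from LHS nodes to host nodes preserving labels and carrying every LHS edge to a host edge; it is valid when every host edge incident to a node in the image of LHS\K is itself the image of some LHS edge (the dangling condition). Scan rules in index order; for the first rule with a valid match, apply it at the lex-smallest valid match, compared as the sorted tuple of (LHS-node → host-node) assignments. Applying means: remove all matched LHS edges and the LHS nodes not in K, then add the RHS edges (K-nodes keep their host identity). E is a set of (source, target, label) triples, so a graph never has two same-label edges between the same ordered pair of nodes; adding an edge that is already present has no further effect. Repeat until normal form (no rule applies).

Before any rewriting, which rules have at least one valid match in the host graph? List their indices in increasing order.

Answer: [R3]

Steps:
R0: no valid match — LHS pattern not found
R1: no valid match — LHS pattern not found
R2: no valid match — LHS pattern not found
R3: 2 valid matches — {0↦0, 1↦2, 2↦1}, {0↦3, 1↦4, 2↦1}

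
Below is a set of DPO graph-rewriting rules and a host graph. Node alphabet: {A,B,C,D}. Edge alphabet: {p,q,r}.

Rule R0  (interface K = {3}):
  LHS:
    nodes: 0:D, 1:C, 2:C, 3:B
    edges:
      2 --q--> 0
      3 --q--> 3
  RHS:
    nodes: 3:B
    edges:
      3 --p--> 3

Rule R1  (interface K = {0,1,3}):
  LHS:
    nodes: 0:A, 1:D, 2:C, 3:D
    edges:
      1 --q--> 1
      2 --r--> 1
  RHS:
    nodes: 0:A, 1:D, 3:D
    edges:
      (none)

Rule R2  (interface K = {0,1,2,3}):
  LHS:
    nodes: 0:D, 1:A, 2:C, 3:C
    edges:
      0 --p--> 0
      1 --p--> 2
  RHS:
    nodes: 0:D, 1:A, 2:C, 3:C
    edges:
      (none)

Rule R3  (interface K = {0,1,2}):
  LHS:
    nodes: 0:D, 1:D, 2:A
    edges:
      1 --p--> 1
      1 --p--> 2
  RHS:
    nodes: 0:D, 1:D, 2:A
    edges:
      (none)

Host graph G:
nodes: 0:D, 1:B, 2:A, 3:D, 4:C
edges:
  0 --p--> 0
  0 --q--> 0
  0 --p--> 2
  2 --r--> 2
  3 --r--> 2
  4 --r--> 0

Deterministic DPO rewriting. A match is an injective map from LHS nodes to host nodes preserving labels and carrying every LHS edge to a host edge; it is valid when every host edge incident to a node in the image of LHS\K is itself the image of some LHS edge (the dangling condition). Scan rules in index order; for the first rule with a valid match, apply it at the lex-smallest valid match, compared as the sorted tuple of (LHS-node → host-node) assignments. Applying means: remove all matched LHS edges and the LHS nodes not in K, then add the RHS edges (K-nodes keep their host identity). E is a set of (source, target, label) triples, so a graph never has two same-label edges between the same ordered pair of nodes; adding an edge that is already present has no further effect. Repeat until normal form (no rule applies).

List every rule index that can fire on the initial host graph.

R0: no valid match — LHS pattern not found
R1: 1 valid match — {0↦2, 1↦0, 2↦4, 3↦3}
R2: no valid match — LHS pattern not found
R3: 1 valid match — {0↦3, 1↦0, 2↦2}

Answer: [R1,R3]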